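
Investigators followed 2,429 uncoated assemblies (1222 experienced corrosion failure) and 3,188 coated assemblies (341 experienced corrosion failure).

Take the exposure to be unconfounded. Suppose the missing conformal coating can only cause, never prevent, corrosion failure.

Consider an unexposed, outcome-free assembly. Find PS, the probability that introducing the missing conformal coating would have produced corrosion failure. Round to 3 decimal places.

p₁ = P(outcome | exposed) = 1222/2429 = 0.50309
p₀ = P(outcome | unexposed) = 341/3188 = 0.10696
Under exogeneity and monotonicity, PS = (p₁ − p₀) / (1 − p₀).
PS = (0.50309 − 0.10696) / (1 − 0.10696) = 0.39612 / 0.89304 ≈ 0.4436

PS ≈ 0.444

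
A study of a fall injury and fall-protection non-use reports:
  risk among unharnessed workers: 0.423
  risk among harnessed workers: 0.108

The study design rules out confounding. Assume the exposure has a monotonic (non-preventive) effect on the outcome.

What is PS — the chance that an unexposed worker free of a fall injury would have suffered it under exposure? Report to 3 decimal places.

Let p₁ = 0.423, p₀ = 0.108.
Under exogeneity and monotonicity, PS = (p₁ − p₀) / (1 − p₀).
PS = (0.423 − 0.108) / (1 − 0.108) = 0.315 / 0.892 ≈ 0.3531

PS ≈ 0.353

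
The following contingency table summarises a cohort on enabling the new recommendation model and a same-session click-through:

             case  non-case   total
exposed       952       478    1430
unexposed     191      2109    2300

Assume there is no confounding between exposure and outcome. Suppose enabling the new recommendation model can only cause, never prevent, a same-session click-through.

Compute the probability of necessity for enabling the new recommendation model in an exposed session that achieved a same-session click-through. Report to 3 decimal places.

p₁ = P(outcome | exposed) = 952/1430 = 0.66573
p₀ = P(outcome | unexposed) = 191/2300 = 0.083043
Under exogeneity and monotonicity, PN = (p₁ − p₀)/p₁.
PN = (0.66573 − 0.083043) / 0.66573 ≈ 0.8753

PN ≈ 0.875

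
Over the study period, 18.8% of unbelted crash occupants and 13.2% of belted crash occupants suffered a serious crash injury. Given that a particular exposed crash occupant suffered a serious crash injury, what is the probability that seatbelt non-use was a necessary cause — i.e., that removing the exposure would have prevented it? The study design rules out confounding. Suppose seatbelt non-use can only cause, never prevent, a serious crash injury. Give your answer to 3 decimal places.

PN ≈ 0.298

p₁ = 0.188, p₀ = 0.132.
Under exogeneity and monotonicity, PN = (p₁ − p₀) / p₁.
PN = (0.188 − 0.132) / 0.188 = 0.056 / 0.188 ≈ 0.2979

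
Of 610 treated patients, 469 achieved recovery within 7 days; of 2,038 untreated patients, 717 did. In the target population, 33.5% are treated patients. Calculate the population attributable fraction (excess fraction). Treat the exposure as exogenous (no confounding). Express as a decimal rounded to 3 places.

PAF ≈ 0.284

p₁ = P(outcome | exposed) = 469/610 = 0.76885
p₀ = P(outcome | unexposed) = 717/2038 = 0.35182
Overall risk P(Y=1) = π·p₁ + (1−π)·p₀ = 0.335×0.76885 + 0.665×0.35182 = 0.49152.
Under exogeneity, PAF = [P(Y=1) − p₀] / P(Y=1).
PAF = (0.49152 − 0.35182) / 0.49152 ≈ 0.2842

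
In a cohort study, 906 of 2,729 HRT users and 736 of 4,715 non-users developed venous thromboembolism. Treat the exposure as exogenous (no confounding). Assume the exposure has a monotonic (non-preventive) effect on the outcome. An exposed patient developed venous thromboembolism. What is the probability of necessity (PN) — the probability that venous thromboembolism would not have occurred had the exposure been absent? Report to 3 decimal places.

p₁ = P(outcome | exposed) = 906/2729 = 0.33199
p₀ = P(outcome | unexposed) = 736/4715 = 0.1561
Under exogeneity and monotonicity, PN = (p₁ − p₀) / p₁.
PN = (0.33199 − 0.1561) / 0.33199 = 0.17589 / 0.33199 ≈ 0.5298

PN ≈ 0.530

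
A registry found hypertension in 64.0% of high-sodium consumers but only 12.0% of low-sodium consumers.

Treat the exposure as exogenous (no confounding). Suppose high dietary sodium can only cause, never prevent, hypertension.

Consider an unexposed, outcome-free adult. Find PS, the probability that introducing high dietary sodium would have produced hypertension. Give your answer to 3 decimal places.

PS ≈ 0.591

p₁ = 0.64, p₀ = 0.12.
Under exogeneity and monotonicity, PS = (p₁ − p₀) / (1 − p₀).
PS = (0.64 − 0.12) / (1 − 0.12) = 0.52 / 0.88 ≈ 0.5909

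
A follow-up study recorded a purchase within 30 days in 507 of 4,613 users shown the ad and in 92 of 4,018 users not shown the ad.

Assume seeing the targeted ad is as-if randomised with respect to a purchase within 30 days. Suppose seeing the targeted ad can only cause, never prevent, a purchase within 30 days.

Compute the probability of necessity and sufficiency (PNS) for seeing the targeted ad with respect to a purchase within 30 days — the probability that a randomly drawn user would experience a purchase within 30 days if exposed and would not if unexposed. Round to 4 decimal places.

p₁ = P(outcome | exposed) = 507/4613 = 0.10991
p₀ = P(outcome | unexposed) = 92/4018 = 0.022897
Under exogeneity and monotonicity, PNS = p₁ − p₀.
PNS = 0.10991 − 0.022897 = 0.08701

PNS ≈ 0.0870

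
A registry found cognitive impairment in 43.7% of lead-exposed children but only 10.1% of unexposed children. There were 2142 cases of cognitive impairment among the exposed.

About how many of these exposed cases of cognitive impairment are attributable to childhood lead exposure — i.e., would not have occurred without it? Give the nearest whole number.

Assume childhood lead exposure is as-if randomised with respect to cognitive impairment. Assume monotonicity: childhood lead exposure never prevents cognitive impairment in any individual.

about 1647 cases

p₁ = 0.437, p₀ = 0.101.
PN = (p₁ − p₀)/p₁ = (0.437 − 0.101) / 0.437 ≈ 0.76888.
Attributable cases ≈ PN × (exposed cases) = 0.76888 × 2142 ≈ 1646.94.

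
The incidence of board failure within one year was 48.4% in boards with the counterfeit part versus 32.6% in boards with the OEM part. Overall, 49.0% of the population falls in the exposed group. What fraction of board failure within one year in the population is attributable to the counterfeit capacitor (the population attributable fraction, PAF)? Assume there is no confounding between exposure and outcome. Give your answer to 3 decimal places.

PAF ≈ 0.192

p₁ = 0.484, p₀ = 0.326.
Overall risk P(Y=1) = π·p₁ + (1−π)·p₀ = 0.49×0.484 + 0.51×0.326 = 0.40342.
Under exogeneity, PAF = [P(Y=1) − p₀] / P(Y=1).
PAF = (0.40342 − 0.326) / 0.40342 ≈ 0.1919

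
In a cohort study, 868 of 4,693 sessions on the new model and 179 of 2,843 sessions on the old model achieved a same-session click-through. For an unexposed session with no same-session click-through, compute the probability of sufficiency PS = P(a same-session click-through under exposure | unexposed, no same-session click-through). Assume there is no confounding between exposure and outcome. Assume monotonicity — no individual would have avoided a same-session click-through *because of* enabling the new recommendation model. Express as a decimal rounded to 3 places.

PS ≈ 0.130

p₁ = P(outcome | exposed) = 868/4693 = 0.18496
p₀ = P(outcome | unexposed) = 179/2843 = 0.062962
Under exogeneity and monotonicity, PS = (p₁ − p₀) / (1 − p₀).
PS = (0.18496 − 0.062962) / (1 − 0.062962) = 0.12199 / 0.93704 ≈ 0.1302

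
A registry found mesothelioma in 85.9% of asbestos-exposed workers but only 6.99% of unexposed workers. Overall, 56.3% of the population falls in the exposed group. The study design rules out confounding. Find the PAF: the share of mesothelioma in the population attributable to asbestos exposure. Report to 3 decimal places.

PAF ≈ 0.864

p₁ = 0.859, p₀ = 0.0699.
Overall risk P(Y=1) = π·p₁ + (1−π)·p₀ = 0.563×0.859 + 0.437×0.0699 = 0.51416.
Under exogeneity, PAF = [P(Y=1) − p₀] / P(Y=1).
PAF = (0.51416 − 0.0699) / 0.51416 ≈ 0.8641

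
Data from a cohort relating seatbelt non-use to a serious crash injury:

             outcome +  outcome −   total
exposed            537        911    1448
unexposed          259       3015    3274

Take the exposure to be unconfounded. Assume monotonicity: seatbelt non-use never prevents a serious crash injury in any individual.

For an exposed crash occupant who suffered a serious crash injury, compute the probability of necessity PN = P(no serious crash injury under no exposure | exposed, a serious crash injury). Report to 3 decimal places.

PN ≈ 0.787

p₁ = P(outcome | exposed) = 537/1448 = 0.37086
p₀ = P(outcome | unexposed) = 259/3274 = 0.079108
Under exogeneity and monotonicity, PN = (p₁ − p₀) / p₁.
PN = (0.37086 − 0.079108) / 0.37086 = 0.29175 / 0.37086 ≈ 0.7867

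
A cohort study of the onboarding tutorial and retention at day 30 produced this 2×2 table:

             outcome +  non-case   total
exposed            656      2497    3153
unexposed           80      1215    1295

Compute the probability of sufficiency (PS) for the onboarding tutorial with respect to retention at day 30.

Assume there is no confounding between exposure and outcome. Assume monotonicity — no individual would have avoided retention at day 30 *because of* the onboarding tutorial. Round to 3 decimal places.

PS ≈ 0.156

p₁ = P(outcome | exposed) = 656/3153 = 0.20806
p₀ = P(outcome | unexposed) = 80/1295 = 0.061776
Under exogeneity and monotonicity, PS = (p₁ − p₀)/(1 − p₀).
PS = (0.20806 − 0.061776) / 0.93822 ≈ 0.1559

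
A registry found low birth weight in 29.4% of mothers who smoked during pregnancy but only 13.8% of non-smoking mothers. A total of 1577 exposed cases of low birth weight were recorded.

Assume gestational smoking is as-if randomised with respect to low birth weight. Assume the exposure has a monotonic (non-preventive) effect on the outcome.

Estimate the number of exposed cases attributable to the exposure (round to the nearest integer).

p₁ = 0.294, p₀ = 0.138.
PN = (p₁ − p₀)/p₁ = (0.294 − 0.138) / 0.294 ≈ 0.53061.
Attributable cases ≈ PN × (exposed cases) = 0.53061 × 1577 ≈ 836.78.

about 837 cases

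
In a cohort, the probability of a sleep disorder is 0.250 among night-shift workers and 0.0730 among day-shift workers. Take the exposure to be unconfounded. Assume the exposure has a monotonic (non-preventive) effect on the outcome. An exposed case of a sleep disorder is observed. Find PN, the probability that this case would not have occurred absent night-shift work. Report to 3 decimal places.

Let p₁ = 0.25, p₀ = 0.073.
Under exogeneity and monotonicity, PN = (p₁ − p₀) / p₁.
PN = (0.25 − 0.073) / 0.25 = 0.177 / 0.25 ≈ 0.7080

PN ≈ 0.708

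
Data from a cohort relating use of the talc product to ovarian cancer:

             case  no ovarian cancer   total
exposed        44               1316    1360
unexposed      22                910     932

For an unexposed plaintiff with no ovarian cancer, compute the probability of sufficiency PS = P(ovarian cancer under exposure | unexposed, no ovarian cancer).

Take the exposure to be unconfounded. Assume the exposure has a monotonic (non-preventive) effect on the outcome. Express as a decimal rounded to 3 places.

PS ≈ 0.009

p₁ = P(outcome | exposed) = 44/1360 = 0.032353
p₀ = P(outcome | unexposed) = 22/932 = 0.023605
Under exogeneity and monotonicity, PS = (p₁ − p₀)/(1 − p₀).
PS = (0.032353 − 0.023605) / 0.97639 ≈ 0.0090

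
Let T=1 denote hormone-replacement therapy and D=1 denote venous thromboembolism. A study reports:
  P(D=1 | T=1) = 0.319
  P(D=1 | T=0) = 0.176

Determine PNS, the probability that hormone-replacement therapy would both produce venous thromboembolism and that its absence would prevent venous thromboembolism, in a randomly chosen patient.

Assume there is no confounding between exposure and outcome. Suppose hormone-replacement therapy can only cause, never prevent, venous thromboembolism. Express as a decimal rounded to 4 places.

PNS ≈ 0.1430

Let p₁ = 0.319, p₀ = 0.176.
Under exogeneity and monotonicity, PNS = p₁ − p₀.
PNS = 0.319 − 0.176 = 0.143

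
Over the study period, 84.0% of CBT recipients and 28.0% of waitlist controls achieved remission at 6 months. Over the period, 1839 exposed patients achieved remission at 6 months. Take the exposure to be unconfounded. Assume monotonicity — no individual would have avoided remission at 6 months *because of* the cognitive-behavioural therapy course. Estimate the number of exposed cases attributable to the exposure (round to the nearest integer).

p₁ = 0.84, p₀ = 0.28.
PN = (p₁ − p₀)/p₁ = (0.84 − 0.28) / 0.84 ≈ 0.66667.
Attributable cases ≈ PN × (exposed cases) = 0.66667 × 1839 ≈ 1226.00.

about 1226 cases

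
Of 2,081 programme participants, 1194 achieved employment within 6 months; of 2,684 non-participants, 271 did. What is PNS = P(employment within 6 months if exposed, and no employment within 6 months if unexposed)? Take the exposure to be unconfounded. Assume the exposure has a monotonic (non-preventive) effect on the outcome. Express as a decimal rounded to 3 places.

PNS ≈ 0.473

p₁ = P(outcome | exposed) = 1194/2081 = 0.57376
p₀ = P(outcome | unexposed) = 271/2684 = 0.10097
Under exogeneity and monotonicity, PNS = p₁ − p₀.
PNS = 0.57376 − 0.10097 = 0.47279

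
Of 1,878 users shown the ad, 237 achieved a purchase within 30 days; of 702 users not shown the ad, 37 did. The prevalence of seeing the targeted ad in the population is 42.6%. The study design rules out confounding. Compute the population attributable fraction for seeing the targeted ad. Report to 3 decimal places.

PAF ≈ 0.373

p₁ = P(outcome | exposed) = 237/1878 = 0.1262
p₀ = P(outcome | unexposed) = 37/702 = 0.052707
Overall risk P(Y=1) = π·p₁ + (1−π)·p₀ = 0.426×0.1262 + 0.574×0.052707 = 0.084014.
Under exogeneity, PAF = [P(Y=1) − p₀] / P(Y=1).
PAF = (0.084014 − 0.052707) / 0.084014 ≈ 0.3726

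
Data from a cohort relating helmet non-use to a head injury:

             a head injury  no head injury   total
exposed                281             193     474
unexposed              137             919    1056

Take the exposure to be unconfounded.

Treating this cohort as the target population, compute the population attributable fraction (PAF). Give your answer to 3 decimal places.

p₁ = P(outcome | exposed) = 281/474 = 0.59283
p₀ = P(outcome | unexposed) = 137/1056 = 0.12973
Exposure prevalence π = 474/1530 = 0.3098; overall risk P(Y=1) = 0.2732.
Under exogeneity, PAF = [P(Y=1) − p₀]/P(Y=1).
PAF = (0.2732 − 0.12973) / 0.2732 ≈ 0.5251

PAF ≈ 0.525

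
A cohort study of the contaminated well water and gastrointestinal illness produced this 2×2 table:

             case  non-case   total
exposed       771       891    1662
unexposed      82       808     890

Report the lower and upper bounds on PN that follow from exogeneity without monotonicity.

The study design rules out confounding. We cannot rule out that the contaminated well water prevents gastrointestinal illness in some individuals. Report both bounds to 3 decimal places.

p₁ = P(outcome | exposed) = 771/1662 = 0.4639
p₀ = P(outcome | unexposed) = 82/890 = 0.092135
Under exogeneity alone the bounds on PN are max{0,(p₁−p₀)/p₁} ≤ PN ≤ min{1,(1−p₀)/p₁}.
  lower = (p₁ − p₀)/p₁ = 0.37176 / 0.4639 ≈ 0.8014
  upper = min{1, (1 − p₀)/p₁} = 0.90787 / 0.4639 ≈ 1.9570 → capped at 1

0.801 ≤ PN ≤ 1.000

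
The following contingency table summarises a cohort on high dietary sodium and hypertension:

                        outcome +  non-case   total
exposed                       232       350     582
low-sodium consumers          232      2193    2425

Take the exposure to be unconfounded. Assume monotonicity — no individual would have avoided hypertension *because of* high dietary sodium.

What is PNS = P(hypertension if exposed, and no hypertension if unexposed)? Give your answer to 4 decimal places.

PNS ≈ 0.3030

p₁ = P(outcome | exposed) = 232/582 = 0.39863
p₀ = P(outcome | unexposed) = 232/2425 = 0.09567
Under exogeneity and monotonicity, PNS = p₁ − p₀.
PNS = 0.39863 − 0.09567 = 0.30296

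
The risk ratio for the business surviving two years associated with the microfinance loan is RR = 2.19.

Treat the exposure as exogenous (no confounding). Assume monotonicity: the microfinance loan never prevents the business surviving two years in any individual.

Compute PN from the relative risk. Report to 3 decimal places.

Under exogeneity and monotonicity, PN = (RR − 1) / RR = 1 − 1/RR.
PN = (2.19 − 1) / 2.19 = 1.19 / 2.19 ≈ 0.5434

PN ≈ 0.543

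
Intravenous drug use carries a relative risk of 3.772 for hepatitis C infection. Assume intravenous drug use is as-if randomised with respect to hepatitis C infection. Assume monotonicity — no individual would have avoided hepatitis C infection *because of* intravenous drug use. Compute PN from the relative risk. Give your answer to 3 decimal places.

PN ≈ 0.735

Under exogeneity and monotonicity, PN = (RR − 1) / RR = 1 − 1/RR.
PN = (3.772 − 1) / 3.772 = 2.772 / 3.772 ≈ 0.7349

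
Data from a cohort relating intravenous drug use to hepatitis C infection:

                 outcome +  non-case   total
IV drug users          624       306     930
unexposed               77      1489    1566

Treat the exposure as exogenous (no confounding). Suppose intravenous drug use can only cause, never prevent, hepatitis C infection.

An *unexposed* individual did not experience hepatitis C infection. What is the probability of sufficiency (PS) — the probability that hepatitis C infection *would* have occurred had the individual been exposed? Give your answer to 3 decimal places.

PS ≈ 0.654

p₁ = P(outcome | exposed) = 624/930 = 0.67097
p₀ = P(outcome | unexposed) = 77/1566 = 0.04917
Under exogeneity and monotonicity, PS = (p₁ − p₀)/(1 − p₀).
PS = (0.67097 − 0.04917) / 0.95083 ≈ 0.6540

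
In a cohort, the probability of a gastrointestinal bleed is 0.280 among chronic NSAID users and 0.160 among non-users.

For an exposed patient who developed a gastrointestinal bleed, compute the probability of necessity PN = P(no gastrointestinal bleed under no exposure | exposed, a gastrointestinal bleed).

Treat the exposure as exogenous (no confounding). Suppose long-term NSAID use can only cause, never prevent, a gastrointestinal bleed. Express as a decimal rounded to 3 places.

Let p₁ = 0.28, p₀ = 0.16.
Under exogeneity and monotonicity, PN = (p₁ − p₀) / p₁.
PN = (0.28 − 0.16) / 0.28 = 0.12 / 0.28 ≈ 0.4286

PN ≈ 0.429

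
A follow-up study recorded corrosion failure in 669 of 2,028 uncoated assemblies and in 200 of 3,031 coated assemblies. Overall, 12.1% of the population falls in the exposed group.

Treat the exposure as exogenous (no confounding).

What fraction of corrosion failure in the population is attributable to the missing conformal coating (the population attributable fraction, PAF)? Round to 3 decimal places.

p₁ = P(outcome | exposed) = 669/2028 = 0.32988
p₀ = P(outcome | unexposed) = 200/3031 = 0.065985
Overall risk P(Y=1) = π·p₁ + (1−π)·p₀ = 0.121×0.32988 + 0.879×0.065985 = 0.097916.
Under exogeneity, PAF = [P(Y=1) − p₀] / P(Y=1).
PAF = (0.097916 − 0.065985) / 0.097916 ≈ 0.3261

PAF ≈ 0.326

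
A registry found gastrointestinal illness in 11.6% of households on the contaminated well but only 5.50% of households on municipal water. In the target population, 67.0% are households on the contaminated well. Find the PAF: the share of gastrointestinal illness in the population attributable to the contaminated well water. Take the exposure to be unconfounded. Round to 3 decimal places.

p₁ = 0.116, p₀ = 0.055.
Overall risk P(Y=1) = π·p₁ + (1−π)·p₀ = 0.67×0.116 + 0.33×0.055 = 0.09587.
Under exogeneity, PAF = [P(Y=1) − p₀] / P(Y=1).
PAF = (0.09587 − 0.055) / 0.09587 ≈ 0.4263

PAF ≈ 0.426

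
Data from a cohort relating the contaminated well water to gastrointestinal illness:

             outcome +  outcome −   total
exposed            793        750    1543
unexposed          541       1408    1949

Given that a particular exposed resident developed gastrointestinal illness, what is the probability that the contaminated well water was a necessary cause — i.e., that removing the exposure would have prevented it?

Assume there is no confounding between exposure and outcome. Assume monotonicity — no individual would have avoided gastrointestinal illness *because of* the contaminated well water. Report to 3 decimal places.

PN ≈ 0.460

p₁ = P(outcome | exposed) = 793/1543 = 0.51393
p₀ = P(outcome | unexposed) = 541/1949 = 0.27758
Under exogeneity and monotonicity, PN = (p₁ − p₀) / p₁.
PN = (0.51393 − 0.27758) / 0.51393 = 0.23636 / 0.51393 ≈ 0.4599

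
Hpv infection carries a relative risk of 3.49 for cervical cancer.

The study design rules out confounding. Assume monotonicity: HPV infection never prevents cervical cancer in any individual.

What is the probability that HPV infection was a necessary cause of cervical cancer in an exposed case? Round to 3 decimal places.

PN ≈ 0.713

Under exogeneity and monotonicity, PN = (RR − 1) / RR = 1 − 1/RR.
PN = (3.49 − 1) / 3.49 = 2.49 / 3.49 ≈ 0.7135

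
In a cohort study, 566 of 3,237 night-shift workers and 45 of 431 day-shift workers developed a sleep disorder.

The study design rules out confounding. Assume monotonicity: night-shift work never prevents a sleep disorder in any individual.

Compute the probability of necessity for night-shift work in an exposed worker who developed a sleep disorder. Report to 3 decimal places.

PN ≈ 0.403

p₁ = P(outcome | exposed) = 566/3237 = 0.17485
p₀ = P(outcome | unexposed) = 45/431 = 0.10441
Under exogeneity and monotonicity, PN = (p₁ − p₀) / p₁.
PN = (0.17485 − 0.10441) / 0.17485 = 0.070445 / 0.17485 ≈ 0.4029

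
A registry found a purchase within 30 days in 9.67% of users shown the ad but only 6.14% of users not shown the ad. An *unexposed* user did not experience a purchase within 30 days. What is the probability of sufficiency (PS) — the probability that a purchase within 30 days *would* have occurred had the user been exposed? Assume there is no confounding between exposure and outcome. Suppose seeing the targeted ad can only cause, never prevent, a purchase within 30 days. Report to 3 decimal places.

PS ≈ 0.038

p₁ = 0.0967, p₀ = 0.0614.
Under exogeneity and monotonicity, PS = (p₁ − p₀) / (1 − p₀).
PS = (0.0967 − 0.0614) / (1 − 0.0614) = 0.0353 / 0.9386 ≈ 0.0376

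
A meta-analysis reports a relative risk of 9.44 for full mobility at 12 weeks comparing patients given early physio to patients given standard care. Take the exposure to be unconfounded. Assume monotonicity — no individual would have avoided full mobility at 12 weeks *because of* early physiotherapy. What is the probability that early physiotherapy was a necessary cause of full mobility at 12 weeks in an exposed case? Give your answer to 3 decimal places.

PN ≈ 0.894

Under exogeneity and monotonicity, PN = (RR − 1) / RR = 1 − 1/RR.
PN = (9.44 − 1) / 9.44 = 8.44 / 9.44 ≈ 0.8941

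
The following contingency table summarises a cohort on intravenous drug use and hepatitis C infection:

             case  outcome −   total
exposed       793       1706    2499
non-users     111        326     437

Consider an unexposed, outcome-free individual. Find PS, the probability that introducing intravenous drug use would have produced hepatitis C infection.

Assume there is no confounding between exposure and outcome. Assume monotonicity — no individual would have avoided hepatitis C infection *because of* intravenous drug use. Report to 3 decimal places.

p₁ = P(outcome | exposed) = 793/2499 = 0.31733
p₀ = P(outcome | unexposed) = 111/437 = 0.254
Under exogeneity and monotonicity, PS = (p₁ − p₀) / (1 − p₀).
PS = (0.31733 − 0.254) / (1 − 0.254) = 0.063322 / 0.746 ≈ 0.0849

PS ≈ 0.085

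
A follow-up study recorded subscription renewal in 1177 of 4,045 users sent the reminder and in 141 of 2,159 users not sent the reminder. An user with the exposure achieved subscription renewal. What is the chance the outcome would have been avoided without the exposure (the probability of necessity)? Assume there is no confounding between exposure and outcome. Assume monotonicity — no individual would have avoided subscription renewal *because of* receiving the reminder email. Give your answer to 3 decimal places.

PN ≈ 0.776

p₁ = P(outcome | exposed) = 1177/4045 = 0.29098
p₀ = P(outcome | unexposed) = 141/2159 = 0.065308
Under exogeneity and monotonicity, PN = (p₁ − p₀) / p₁.
PN = (0.29098 − 0.065308) / 0.29098 = 0.22567 / 0.29098 ≈ 0.7756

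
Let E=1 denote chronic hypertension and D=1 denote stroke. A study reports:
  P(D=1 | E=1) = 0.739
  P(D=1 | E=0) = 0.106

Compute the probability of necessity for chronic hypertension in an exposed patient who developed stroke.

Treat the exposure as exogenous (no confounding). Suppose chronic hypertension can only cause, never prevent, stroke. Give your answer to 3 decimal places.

Let p₁ = 0.739, p₀ = 0.106.
Under exogeneity and monotonicity, PN = (p₁ − p₀) / p₁.
PN = (0.739 − 0.106) / 0.739 = 0.633 / 0.739 ≈ 0.8566

PN ≈ 0.857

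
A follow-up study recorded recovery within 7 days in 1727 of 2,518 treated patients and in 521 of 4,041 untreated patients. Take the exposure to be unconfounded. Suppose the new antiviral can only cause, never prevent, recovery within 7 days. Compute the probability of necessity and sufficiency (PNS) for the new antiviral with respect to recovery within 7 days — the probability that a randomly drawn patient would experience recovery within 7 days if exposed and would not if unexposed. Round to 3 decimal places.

PNS ≈ 0.557

p₁ = P(outcome | exposed) = 1727/2518 = 0.68586
p₀ = P(outcome | unexposed) = 521/4041 = 0.12893
Under exogeneity and monotonicity, PNS = p₁ − p₀.
PNS = 0.68586 − 0.12893 = 0.55693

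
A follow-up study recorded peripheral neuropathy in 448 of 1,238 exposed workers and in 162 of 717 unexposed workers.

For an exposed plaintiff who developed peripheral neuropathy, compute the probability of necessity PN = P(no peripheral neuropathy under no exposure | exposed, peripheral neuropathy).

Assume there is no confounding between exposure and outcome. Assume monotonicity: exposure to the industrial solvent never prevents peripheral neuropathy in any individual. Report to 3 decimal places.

p₁ = P(outcome | exposed) = 448/1238 = 0.36187
p₀ = P(outcome | unexposed) = 162/717 = 0.22594
Under exogeneity and monotonicity, PN = (p₁ − p₀) / p₁.
PN = (0.36187 − 0.22594) / 0.36187 = 0.13593 / 0.36187 ≈ 0.3756

PN ≈ 0.376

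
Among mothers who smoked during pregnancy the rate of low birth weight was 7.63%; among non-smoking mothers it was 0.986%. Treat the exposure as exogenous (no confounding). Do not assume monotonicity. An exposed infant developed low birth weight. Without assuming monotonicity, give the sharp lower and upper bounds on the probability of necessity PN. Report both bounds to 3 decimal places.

0.871 ≤ PN ≤ 1.000

p₁ = 0.0763, p₀ = 0.00986.
Under exogeneity alone the bounds on PN are max{0,(p₁−p₀)/p₁} ≤ PN ≤ min{1,(1−p₀)/p₁}.
  lower = (p₁ − p₀)/p₁ = 0.06644 / 0.0763 ≈ 0.8708
  upper = min{1, (1 − p₀)/p₁} = 0.99014 / 0.0763 ≈ 12.9769 → capped at 1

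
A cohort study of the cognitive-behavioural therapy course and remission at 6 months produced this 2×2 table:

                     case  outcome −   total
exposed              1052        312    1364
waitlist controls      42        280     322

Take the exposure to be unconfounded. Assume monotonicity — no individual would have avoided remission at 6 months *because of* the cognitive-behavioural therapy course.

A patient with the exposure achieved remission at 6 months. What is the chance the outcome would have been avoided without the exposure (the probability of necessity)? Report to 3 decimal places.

p₁ = P(outcome | exposed) = 1052/1364 = 0.77126
p₀ = P(outcome | unexposed) = 42/322 = 0.13043
Under exogeneity and monotonicity, PN = (p₁ − p₀) / p₁.
PN = (0.77126 − 0.13043) / 0.77126 = 0.64083 / 0.77126 ≈ 0.8309

PN ≈ 0.831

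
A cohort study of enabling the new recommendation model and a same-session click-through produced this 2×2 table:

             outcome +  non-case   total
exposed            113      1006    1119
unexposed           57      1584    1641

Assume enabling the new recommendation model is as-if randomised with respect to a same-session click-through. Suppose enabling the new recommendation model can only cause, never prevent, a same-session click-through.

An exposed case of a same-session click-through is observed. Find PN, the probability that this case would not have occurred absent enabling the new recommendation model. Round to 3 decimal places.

p₁ = P(outcome | exposed) = 113/1119 = 0.10098
p₀ = P(outcome | unexposed) = 57/1641 = 0.034735
Under exogeneity and monotonicity, PN = (p₁ − p₀) / p₁.
PN = (0.10098 − 0.034735) / 0.10098 = 0.066248 / 0.10098 ≈ 0.6560

PN ≈ 0.656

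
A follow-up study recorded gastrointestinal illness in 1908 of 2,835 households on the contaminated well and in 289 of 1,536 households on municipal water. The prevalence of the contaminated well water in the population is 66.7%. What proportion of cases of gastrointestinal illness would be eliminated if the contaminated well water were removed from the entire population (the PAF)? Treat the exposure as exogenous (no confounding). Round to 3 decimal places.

p₁ = P(outcome | exposed) = 1908/2835 = 0.67302
p₀ = P(outcome | unexposed) = 289/1536 = 0.18815
Overall risk P(Y=1) = π·p₁ + (1−π)·p₀ = 0.667×0.67302 + 0.333×0.18815 = 0.51156.
Under exogeneity, PAF = [P(Y=1) − p₀] / P(Y=1).
PAF = (0.51156 − 0.18815) / 0.51156 ≈ 0.6322

PAF ≈ 0.632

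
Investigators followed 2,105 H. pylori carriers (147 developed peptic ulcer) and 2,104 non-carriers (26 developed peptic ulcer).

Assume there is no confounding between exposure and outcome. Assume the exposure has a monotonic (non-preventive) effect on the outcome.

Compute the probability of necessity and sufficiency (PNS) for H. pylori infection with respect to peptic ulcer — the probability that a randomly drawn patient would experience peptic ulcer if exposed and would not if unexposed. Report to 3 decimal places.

PNS ≈ 0.057

p₁ = P(outcome | exposed) = 147/2105 = 0.069834
p₀ = P(outcome | unexposed) = 26/2104 = 0.012357
Under exogeneity and monotonicity, PNS = p₁ − p₀.
PNS = 0.069834 − 0.012357 = 0.057476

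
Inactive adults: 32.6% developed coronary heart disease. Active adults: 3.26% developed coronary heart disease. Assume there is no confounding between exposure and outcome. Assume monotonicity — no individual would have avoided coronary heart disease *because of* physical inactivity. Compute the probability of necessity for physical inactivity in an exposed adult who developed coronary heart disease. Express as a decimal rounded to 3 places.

p₁ = 0.326, p₀ = 0.0326.
Under exogeneity and monotonicity, PN = (p₁ − p₀) / p₁.
PN = (0.326 − 0.0326) / 0.326 = 0.2934 / 0.326 ≈ 0.9000

PN ≈ 0.900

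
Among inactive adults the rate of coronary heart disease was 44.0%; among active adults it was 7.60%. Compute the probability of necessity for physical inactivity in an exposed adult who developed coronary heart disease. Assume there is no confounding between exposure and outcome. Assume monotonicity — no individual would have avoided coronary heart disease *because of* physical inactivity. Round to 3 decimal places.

PN ≈ 0.827

p₁ = 0.44, p₀ = 0.076.
Under exogeneity and monotonicity, PN = (p₁ − p₀) / p₁.
PN = (0.44 − 0.076) / 0.44 = 0.364 / 0.44 ≈ 0.8273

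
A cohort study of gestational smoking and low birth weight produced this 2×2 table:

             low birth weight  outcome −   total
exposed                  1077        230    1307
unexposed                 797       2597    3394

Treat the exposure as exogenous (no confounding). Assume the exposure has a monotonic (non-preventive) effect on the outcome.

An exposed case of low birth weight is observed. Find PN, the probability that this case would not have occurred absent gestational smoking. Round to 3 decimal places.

p₁ = P(outcome | exposed) = 1077/1307 = 0.82402
p₀ = P(outcome | unexposed) = 797/3394 = 0.23483
Under exogeneity and monotonicity, PN = (p₁ − p₀)/p₁.
PN = (0.82402 − 0.23483) / 0.82402 ≈ 0.7150

PN ≈ 0.715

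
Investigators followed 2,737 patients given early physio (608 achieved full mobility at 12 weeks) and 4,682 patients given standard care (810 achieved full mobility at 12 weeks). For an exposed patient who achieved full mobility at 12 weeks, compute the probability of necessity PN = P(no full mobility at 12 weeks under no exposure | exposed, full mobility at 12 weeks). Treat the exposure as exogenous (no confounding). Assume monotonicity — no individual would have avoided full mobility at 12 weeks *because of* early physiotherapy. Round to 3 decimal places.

p₁ = P(outcome | exposed) = 608/2737 = 0.22214
p₀ = P(outcome | unexposed) = 810/4682 = 0.173
Under exogeneity and monotonicity, PN = (p₁ − p₀) / p₁.
PN = (0.22214 − 0.173) / 0.22214 = 0.049138 / 0.22214 ≈ 0.2212

PN ≈ 0.221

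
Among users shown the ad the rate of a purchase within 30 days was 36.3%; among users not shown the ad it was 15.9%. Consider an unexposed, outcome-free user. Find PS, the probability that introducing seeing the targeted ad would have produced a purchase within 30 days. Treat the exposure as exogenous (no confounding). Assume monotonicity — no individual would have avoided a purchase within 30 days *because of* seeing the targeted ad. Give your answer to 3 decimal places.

PS ≈ 0.243

p₁ = 0.363, p₀ = 0.159.
Under exogeneity and monotonicity, PS = (p₁ − p₀) / (1 − p₀).
PS = (0.363 − 0.159) / (1 − 0.159) = 0.204 / 0.841 ≈ 0.2426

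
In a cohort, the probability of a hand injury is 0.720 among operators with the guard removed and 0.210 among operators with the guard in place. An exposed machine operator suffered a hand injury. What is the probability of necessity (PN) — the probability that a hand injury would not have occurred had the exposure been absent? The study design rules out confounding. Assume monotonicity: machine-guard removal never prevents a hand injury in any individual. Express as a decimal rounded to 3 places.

PN ≈ 0.708

Let p₁ = 0.72, p₀ = 0.21.
Under exogeneity and monotonicity, PN = (p₁ − p₀) / p₁.
PN = (0.72 − 0.21) / 0.72 = 0.51 / 0.72 ≈ 0.7083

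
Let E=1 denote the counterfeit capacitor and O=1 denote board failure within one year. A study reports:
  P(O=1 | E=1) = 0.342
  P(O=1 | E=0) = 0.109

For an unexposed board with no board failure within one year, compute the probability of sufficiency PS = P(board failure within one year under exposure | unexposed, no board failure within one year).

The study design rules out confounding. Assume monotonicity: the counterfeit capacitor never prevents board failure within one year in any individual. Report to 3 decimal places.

Let p₁ = 0.342, p₀ = 0.109.
Under exogeneity and monotonicity, PS = (p₁ − p₀) / (1 − p₀).
PS = (0.342 − 0.109) / (1 − 0.109) = 0.233 / 0.891 ≈ 0.2615

PS ≈ 0.262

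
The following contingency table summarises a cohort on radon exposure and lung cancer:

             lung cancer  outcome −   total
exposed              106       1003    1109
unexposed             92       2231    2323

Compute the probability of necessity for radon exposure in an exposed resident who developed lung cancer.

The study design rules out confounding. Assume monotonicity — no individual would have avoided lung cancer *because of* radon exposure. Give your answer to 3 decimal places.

PN ≈ 0.586

p₁ = P(outcome | exposed) = 106/1109 = 0.095582
p₀ = P(outcome | unexposed) = 92/2323 = 0.039604
Under exogeneity and monotonicity, PN = (p₁ − p₀)/p₁.
PN = (0.095582 − 0.039604) / 0.095582 ≈ 0.5857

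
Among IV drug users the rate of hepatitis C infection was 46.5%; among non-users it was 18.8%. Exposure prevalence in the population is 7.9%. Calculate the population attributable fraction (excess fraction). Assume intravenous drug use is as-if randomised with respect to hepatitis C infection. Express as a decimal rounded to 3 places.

p₁ = 0.465, p₀ = 0.188.
Overall risk P(Y=1) = π·p₁ + (1−π)·p₀ = 0.079×0.465 + 0.921×0.188 = 0.20988.
Under exogeneity, PAF = [P(Y=1) − p₀] / P(Y=1).
PAF = (0.20988 − 0.188) / 0.20988 ≈ 0.1043

PAF ≈ 0.104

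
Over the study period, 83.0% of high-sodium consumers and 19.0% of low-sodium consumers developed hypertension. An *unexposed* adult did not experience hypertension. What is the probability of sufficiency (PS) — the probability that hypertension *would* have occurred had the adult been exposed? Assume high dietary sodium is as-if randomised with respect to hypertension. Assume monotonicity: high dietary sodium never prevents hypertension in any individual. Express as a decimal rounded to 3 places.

p₁ = 0.83, p₀ = 0.19.
Under exogeneity and monotonicity, PS = (p₁ − p₀) / (1 − p₀).
PS = (0.83 − 0.19) / (1 − 0.19) = 0.64 / 0.81 ≈ 0.7901

PS ≈ 0.790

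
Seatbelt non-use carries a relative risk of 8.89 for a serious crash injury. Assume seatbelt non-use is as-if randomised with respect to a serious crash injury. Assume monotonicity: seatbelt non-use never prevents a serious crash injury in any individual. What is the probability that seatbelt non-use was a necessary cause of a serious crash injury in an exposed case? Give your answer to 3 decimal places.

PN ≈ 0.888

Under exogeneity and monotonicity, PN = (RR − 1) / RR = 1 − 1/RR.
PN = (8.89 − 1) / 8.89 = 7.89 / 8.89 ≈ 0.8875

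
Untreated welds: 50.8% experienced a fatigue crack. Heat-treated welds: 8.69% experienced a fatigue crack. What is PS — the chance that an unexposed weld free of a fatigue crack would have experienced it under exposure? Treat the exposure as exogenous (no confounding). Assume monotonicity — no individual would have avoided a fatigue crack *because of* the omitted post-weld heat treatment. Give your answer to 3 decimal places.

p₁ = 0.508, p₀ = 0.0869.
Under exogeneity and monotonicity, PS = (p₁ − p₀) / (1 − p₀).
PS = (0.508 − 0.0869) / (1 − 0.0869) = 0.4211 / 0.9131 ≈ 0.4612

PS ≈ 0.461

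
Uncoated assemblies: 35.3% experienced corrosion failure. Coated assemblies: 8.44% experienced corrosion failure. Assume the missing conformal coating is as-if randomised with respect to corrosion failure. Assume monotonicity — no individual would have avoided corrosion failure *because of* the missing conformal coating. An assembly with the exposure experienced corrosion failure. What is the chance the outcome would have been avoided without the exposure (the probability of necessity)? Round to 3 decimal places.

p₁ = 0.353, p₀ = 0.0844.
Under exogeneity and monotonicity, PN = (p₁ − p₀) / p₁.
PN = (0.353 − 0.0844) / 0.353 = 0.2686 / 0.353 ≈ 0.7609

PN ≈ 0.761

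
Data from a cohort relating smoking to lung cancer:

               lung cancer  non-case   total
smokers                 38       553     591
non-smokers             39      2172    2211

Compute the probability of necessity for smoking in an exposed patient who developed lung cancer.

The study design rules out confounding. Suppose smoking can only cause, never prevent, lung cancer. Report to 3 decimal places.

PN ≈ 0.726

p₁ = P(outcome | exposed) = 38/591 = 0.064298
p₀ = P(outcome | unexposed) = 39/2211 = 0.017639
Under exogeneity and monotonicity, PN = (p₁ − p₀) / p₁.
PN = (0.064298 − 0.017639) / 0.064298 = 0.046659 / 0.064298 ≈ 0.7257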